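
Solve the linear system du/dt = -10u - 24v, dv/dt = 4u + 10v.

Coefficient matrix A = [[-10, -24], [4, 10]].
Characteristic polynomial det(A - λI) = λ^2 - 4 = 0.
Eigenvalues λ = -2, 2.
For λ=-2: (A-λI) row 1 is [-8, -24], so an eigenvector is (-3, 1).
For λ=2: (A-λI) row 1 is [-12, -24], so an eigenvector is (-2, 1).
General solution: C_1e^(-2t)(-3,1) + C_2e^(2t)(-2,1).

u(t) = -3C_1e^(-2t) - 2C_2e^(2t), v(t) = C_1e^(-2t) + C_2e^(2t)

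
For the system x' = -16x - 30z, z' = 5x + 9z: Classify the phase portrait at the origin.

A = [[-16,-30],[5,9]]; det(A-λI) = λ^2 + 7λ + 6.
λ = -6, -1: both negative.

stable node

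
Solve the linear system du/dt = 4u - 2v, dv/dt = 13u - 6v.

u(t) = -C_1e^(-t)sin(t) + C_1e^(-t)cos(t) + C_2e^(-t)sin(t) + C_2e^(-t)cos(t), v(t) = -2C_1e^(-t)sin(t) + 3C_1e^(-t)cos(t) + 3C_2e^(-t)sin(t) + 2C_2e^(-t)cos(t)

Coefficient matrix A = [[4, -2], [13, -6]].
Characteristic polynomial det(A - λI) = λ^2 + 2λ + 2 = 0.
Eigenvalues λ = -1 ± i (complex conjugate pair).
For λ=-1+i: an eigenvector is (1,3) - i(-1,-2) = (1 + i, 3 + 2i).
A real fundamental pair from Re and Im of e^((-1+i)t)v: X_1 = e^(-t)(cos(t)·(1,3) + sin(t)·(-1,-2)), X_2 = e^(-t)(sin(t)·(1,3) - cos(t)·(-1,-2)).
General solution: C_1X_1 + C_2X_2.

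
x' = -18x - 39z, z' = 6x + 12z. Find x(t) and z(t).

Coefficient matrix A = [[-18, -39], [6, 12]].
Characteristic polynomial det(A - λI) = λ^2 + 6λ + 18 = 0.
Eigenvalues λ = -3 ± 3i (complex conjugate pair).
For λ=-3+3i: an eigenvector is (-2,1) - i(-3,1) = (-2 + 3i, 1 - i).
A real fundamental pair from Re and Im of e^((-3+3i)t)v: X_1 = e^(-3t)(cos(3t)·(-2,1) + sin(3t)·(-3,1)), X_2 = e^(-3t)(sin(3t)·(-2,1) - cos(3t)·(-3,1)).
General solution: c_1X_1 + c_2X_2.

x(t) = -3c_1e^(-3t)sin(3t) - 2c_1e^(-3t)cos(3t) - 2c_2e^(-3t)sin(3t) + 3c_2e^(-3t)cos(3t), z(t) = c_1e^(-3t)sin(3t) + c_1e^(-3t)cos(3t) + c_2e^(-3t)sin(3t) - c_2e^(-3t)cos(3t)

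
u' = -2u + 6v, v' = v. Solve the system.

Coefficient matrix A = [[-2, 6], [0, 1]].
Characteristic polynomial det(A - λI) = λ^2 + λ - 2 = 0.
Eigenvalues λ = 1, -2.
For λ=1: (A-λI) row 1 is [-3, 6], so an eigenvector is (-2, -1).
For λ=-2: (A-λI) row 1 is [0, 6], so an eigenvector is (1, 0).
General solution: K_1e^(t)(-2,-1) + K_2e^(-2t)(1,0).

u(t) = -2K_1e^(t) + K_2e^(-2t), v(t) = -K_1e^(t)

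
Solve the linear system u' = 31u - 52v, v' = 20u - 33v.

Coefficient matrix A = [[31, -52], [20, -33]].
Characteristic polynomial det(A - λI) = λ^2 + 2λ + 17 = 0.
Eigenvalues λ = -1 ± 4i (complex conjugate pair).
For λ=-1+4i: an eigenvector is (-3,-2) - i(2,1) = (-3 - 2i, -2 - i).
A real fundamental pair from Re and Im of e^((-1+4i)t)v: X_1 = e^(-t)(cos(4t)·(-3,-2) + sin(4t)·(2,1)), X_2 = e^(-t)(sin(4t)·(-3,-2) - cos(4t)·(2,1)).
General solution: c_1X_1 + c_2X_2.

u(t) = 2c_1e^(-t)sin(4t) - 3c_1e^(-t)cos(4t) - 3c_2e^(-t)sin(4t) - 2c_2e^(-t)cos(4t), v(t) = c_1e^(-t)sin(4t) - 2c_1e^(-t)cos(4t) - 2c_2e^(-t)sin(4t) - c_2e^(-t)cos(4t)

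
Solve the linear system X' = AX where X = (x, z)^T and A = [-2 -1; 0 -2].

Coefficient matrix A = [[-2, -1], [0, -2]].
Characteristic polynomial det(A - λI) = λ^2 + 4λ + 4 = 0.
Single eigenvalue λ = -2 with algebraic multiplicity 2.
Eigenvector v = (-1,0); generalized eigenvector w with (A-λI)w=v is (-3,1).
General solution: e^(-2t)[K_1·v + K_2·(t·v + w)].

x(t) = -K_1e^(-2t) - K_2te^(-2t) - 3K_2e^(-2t), z(t) = K_2e^(-2t)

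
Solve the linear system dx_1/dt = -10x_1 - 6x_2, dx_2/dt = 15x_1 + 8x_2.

x_1(t) = C_1e^(-t)sin(3t) + C_1e^(-t)cos(3t) + C_2e^(-t)sin(3t) - C_2e^(-t)cos(3t), x_2(t) = -C_1e^(-t)sin(3t) - 2C_1e^(-t)cos(3t) - 2C_2e^(-t)sin(3t) + C_2e^(-t)cos(3t)

Coefficient matrix A = [[-10, -6], [15, 8]].
Characteristic polynomial det(A - λI) = λ^2 + 2λ + 10 = 0.
Eigenvalues λ = -1 ± 3i (complex conjugate pair).
For λ=-1+3i: an eigenvector is (1,-2) - i(1,-1) = (1 - i, -2 + i).
A real fundamental pair from Re and Im of e^((-1+3i)t)v: X_1 = e^(-t)(cos(3t)·(1,-2) + sin(3t)·(1,-1)), X_2 = e^(-t)(sin(3t)·(1,-2) - cos(3t)·(1,-1)).
General solution: C_1X_1 + C_2X_2.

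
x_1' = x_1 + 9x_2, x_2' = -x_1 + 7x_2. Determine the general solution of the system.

x_1(t) = -3c_1e^(4t) - 3c_2te^(4t) + c_2e^(4t), x_2(t) = -c_1e^(4t) - c_2te^(4t)

Coefficient matrix A = [[1, 9], [-1, 7]].
Characteristic polynomial det(A - λI) = λ^2 - 8λ + 16 = 0.
Single eigenvalue λ = 4 with algebraic multiplicity 2.
Eigenvector v = (-3,-1); generalized eigenvector w with (A-λI)w=v is (1,0).
General solution: e^(4t)[c_1·v + c_2·(t·v + w)].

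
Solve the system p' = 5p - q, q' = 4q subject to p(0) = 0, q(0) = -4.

Coefficient matrix A = [[5, -1], [0, 4]].
Characteristic polynomial det(A - λI) = λ^2 - 9λ + 20 = 0.
Eigenvalues λ = 4, 5.
For λ=4: (A-λI) row 1 is [1, -1], so an eigenvector is (-1, -1).
For λ=5: (A-λI) row 1 is [0, -1], so an eigenvector is (1, 0).
General solution: K_1e^(4t)(-1,-1) + K_2e^(5t)(1,0).
Applying p(0)=0, q(0)=-4 gives K_1=4, K_2=4.

p(t) = 4e^(5t) - 4e^(4t), q(t) = -4e^(4t)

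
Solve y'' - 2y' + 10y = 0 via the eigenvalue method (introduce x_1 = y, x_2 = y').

y(t) = c_1e^(t)cos(3t) + c_2e^(t)sin(3t)

Let x_1 = y, x_2 = y'. Then x_1' = x_2 and x_2' = -10x_1 + 2x_2.
A = [[0,1],[-10,2]]; det(A-λI) = λ^2 - 2λ + 10.
Eigenvalues λ = 1 ± 3i.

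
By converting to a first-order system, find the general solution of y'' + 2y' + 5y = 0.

Let x_1 = y, x_2 = y'. Then x_1' = x_2 and x_2' = -5x_1 - 2x_2.
A = [[0,1],[-5,-2]]; det(A-λI) = λ^2 + 2λ + 5.
Eigenvalues λ = -1 ± 2i.

y(t) = C_1e^(-t)cos(2t) + C_2e^(-t)sin(2t)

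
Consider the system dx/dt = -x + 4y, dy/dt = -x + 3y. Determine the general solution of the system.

x(t) = -2C_1e^(t) - 2C_2te^(t) - 3C_2e^(t), y(t) = -C_1e^(t) - C_2te^(t) - 2C_2e^(t)

Coefficient matrix A = [[-1, 4], [-1, 3]].
Characteristic polynomial det(A - λI) = λ^2 - 2λ + 1 = 0.
Single eigenvalue λ = 1 with algebraic multiplicity 2.
Eigenvector v = (-2,-1); generalized eigenvector w with (A-λI)w=v is (-3,-2).
General solution: e^(t)[C_1·v + C_2·(t·v + w)].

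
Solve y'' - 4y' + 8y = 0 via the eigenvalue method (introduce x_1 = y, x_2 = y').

y(t) = K_1e^(2t)cos(2t) + K_2e^(2t)sin(2t)

Let x_1 = y, x_2 = y'. Then x_1' = x_2 and x_2' = -8x_1 + 4x_2.
A = [[0,1],[-8,4]]; det(A-λI) = λ^2 - 4λ + 8.
Eigenvalues λ = 2 ± 2i.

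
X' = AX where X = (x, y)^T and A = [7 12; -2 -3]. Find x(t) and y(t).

x(t) = -3C_1e^(3t) + 2C_2e^(t), y(t) = C_1e^(3t) - C_2e^(t)

Coefficient matrix A = [[7, 12], [-2, -3]].
Characteristic polynomial det(A - λI) = λ^2 - 4λ + 3 = 0.
Eigenvalues λ = 3, 1.
For λ=3: (A-λI) row 1 is [4, 12], so an eigenvector is (-3, 1).
For λ=1: (A-λI) row 1 is [6, 12], so an eigenvector is (2, -1).
General solution: C_1e^(3t)(-3,1) + C_2e^(t)(2,-1).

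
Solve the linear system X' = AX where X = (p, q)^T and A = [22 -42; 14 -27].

p(t) = 3K_1e^(-6t) + 2K_2e^(t), q(t) = 2K_1e^(-6t) + K_2e^(t)

Coefficient matrix A = [[22, -42], [14, -27]].
Characteristic polynomial det(A - λI) = λ^2 + 5λ - 6 = 0.
Eigenvalues λ = -6, 1.
For λ=-6: (A-λI) row 1 is [28, -42], so an eigenvector is (3, 2).
For λ=1: (A-λI) row 1 is [21, -42], so an eigenvector is (2, 1).
General solution: K_1e^(-6t)(3,2) + K_2e^(t)(2,1).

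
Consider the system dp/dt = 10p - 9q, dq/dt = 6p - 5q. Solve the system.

p(t) = K_1e^(t) + 3K_2e^(4t), q(t) = K_1e^(t) + 2K_2e^(4t)

Coefficient matrix A = [[10, -9], [6, -5]].
Characteristic polynomial det(A - λI) = λ^2 - 5λ + 4 = 0.
Eigenvalues λ = 1, 4.
For λ=1: (A-λI) row 1 is [9, -9], so an eigenvector is (1, 1).
For λ=4: (A-λI) row 1 is [6, -9], so an eigenvector is (3, 2).
General solution: K_1e^(t)(1,1) + K_2e^(4t)(3,2).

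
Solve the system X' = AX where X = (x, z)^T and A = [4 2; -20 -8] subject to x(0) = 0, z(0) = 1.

Coefficient matrix A = [[4, 2], [-20, -8]].
Characteristic polynomial det(A - λI) = λ^2 + 4λ + 8 = 0.
Eigenvalues λ = -2 ± 2i (complex conjugate pair).
For λ=-2+2i: an eigenvector is (1,-3) - i(0,-1) = (1, -3 + i).
A real fundamental pair from Re and Im of e^((-2+2i)t)v: X_1 = e^(-2t)(cos(2t)·(1,-3) + sin(2t)·(0,-1)), X_2 = e^(-2t)(sin(2t)·(1,-3) - cos(2t)·(0,-1)).
General solution: K_1X_1 + K_2X_2.
Applying x(0)=0, z(0)=1 gives K_1=0, K_2=1.

x(t) = e^(-2t)sin(2t), z(t) = -3e^(-2t)sin(2t) + e^(-2t)cos(2t)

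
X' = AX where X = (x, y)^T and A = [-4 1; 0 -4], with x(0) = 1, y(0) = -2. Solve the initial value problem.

Coefficient matrix A = [[-4, 1], [0, -4]].
Characteristic polynomial det(A - λI) = λ^2 + 8λ + 16 = 0.
Single eigenvalue λ = -4 with algebraic multiplicity 2.
Eigenvector v = (-1,0); generalized eigenvector w with (A-λI)w=v is (2,-1).
General solution: e^(-4t)[C_1·v + C_2·(t·v + w)].
Applying x(0)=1, y(0)=-2 gives C_1=3, C_2=2.

x(t) = -2te^(-4t) + e^(-4t), y(t) = -2e^(-4t)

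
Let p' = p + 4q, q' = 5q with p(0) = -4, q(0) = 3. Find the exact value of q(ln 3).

A = [[1,4],[0,5]]; eigenvalues λ = 1, 5.
Eigenvectors: (-1,0) for λ=1, (1,1) for λ=5.
From the initial condition, c_1 = 7, c_2 = 3.
q(ln 3) = (7)(3^1)(0) + (3)(3^5)(1) = 729.

729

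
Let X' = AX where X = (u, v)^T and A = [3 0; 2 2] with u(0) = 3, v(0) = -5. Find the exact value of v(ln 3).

A = [[3,0],[2,2]]; eigenvalues λ = 2, 3.
Eigenvectors: (0,1) for λ=2, (-1,-2) for λ=3.
From the initial condition, c_1 = -11, c_2 = -3.
v(ln 3) = (-11)(3^2)(1) + (-3)(3^3)(-2) = 63.

63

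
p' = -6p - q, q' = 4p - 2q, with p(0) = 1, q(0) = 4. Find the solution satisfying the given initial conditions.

Coefficient matrix A = [[-6, -1], [4, -2]].
Characteristic polynomial det(A - λI) = λ^2 + 8λ + 16 = 0.
Single eigenvalue λ = -4 with algebraic multiplicity 2.
Eigenvector v = (1,-2); generalized eigenvector w with (A-λI)w=v is (1,-3).
General solution: e^(-4t)[c_1·v + c_2·(t·v + w)].
Applying p(0)=1, q(0)=4 gives c_1=7, c_2=-6.

p(t) = -6te^(-4t) + e^(-4t), q(t) = 12te^(-4t) + 4e^(-4t)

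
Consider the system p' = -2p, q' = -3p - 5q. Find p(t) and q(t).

Coefficient matrix A = [[-2, 0], [-3, -5]].
Characteristic polynomial det(A - λI) = λ^2 + 7λ + 10 = 0.
Eigenvalues λ = -2, -5.
For λ=-2: (A-λI) row 2 is [-3, -3], so an eigenvector is (-1, 1).
For λ=-5: (A-λI) row 1 is [3, 0], so an eigenvector is (0, -1).
General solution: C_1e^(-2t)(-1,1) + C_2e^(-5t)(0,-1).

p(t) = -C_1e^(-2t), q(t) = C_1e^(-2t) - C_2e^(-5t)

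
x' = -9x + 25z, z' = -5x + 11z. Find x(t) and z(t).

Coefficient matrix A = [[-9, 25], [-5, 11]].
Characteristic polynomial det(A - λI) = λ^2 - 2λ + 26 = 0.
Eigenvalues λ = 1 ± 5i (complex conjugate pair).
For λ=1+5i: an eigenvector is (-1,0) - i(2,1) = (-1 - 2i, 0 - i).
A real fundamental pair from Re and Im of e^((1+5i)t)v: X_1 = e^(t)(cos(5t)·(-1,0) + sin(5t)·(2,1)), X_2 = e^(t)(sin(5t)·(-1,0) - cos(5t)·(2,1)).
General solution: K_1X_1 + K_2X_2.

x(t) = 2K_1e^(t)sin(5t) - K_1e^(t)cos(5t) - K_2e^(t)sin(5t) - 2K_2e^(t)cos(5t), z(t) = K_1e^(t)sin(5t) - K_2e^(t)cos(5t)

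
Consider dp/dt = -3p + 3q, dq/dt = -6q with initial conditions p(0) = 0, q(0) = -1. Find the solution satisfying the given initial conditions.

p(t) = -e^(-3t) + e^(-6t), q(t) = -e^(-6t)

Coefficient matrix A = [[-3, 3], [0, -6]].
Characteristic polynomial det(A - λI) = λ^2 + 9λ + 18 = 0.
Eigenvalues λ = -6, -3.
For λ=-6: (A-λI) row 1 is [3, 3], so an eigenvector is (-1, 1).
For λ=-3: (A-λI) row 1 is [0, 3], so an eigenvector is (1, 0).
General solution: c_1e^(-6t)(-1,1) + c_2e^(-3t)(1,0).
Applying p(0)=0, q(0)=-1 gives c_1=-1, c_2=-1.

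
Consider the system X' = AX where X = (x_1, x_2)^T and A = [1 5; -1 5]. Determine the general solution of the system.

x_1(t) = -2C_1e^(3t)sin(t) + C_1e^(3t)cos(t) + C_2e^(3t)sin(t) + 2C_2e^(3t)cos(t), x_2(t) = -C_1e^(3t)sin(t) + C_2e^(3t)cos(t)

Coefficient matrix A = [[1, 5], [-1, 5]].
Characteristic polynomial det(A - λI) = λ^2 - 6λ + 10 = 0.
Eigenvalues λ = 3 ± i (complex conjugate pair).
For λ=3+i: an eigenvector is (1,0) - i(-2,-1) = (1 + 2i, 0 + i).
A real fundamental pair from Re and Im of e^((3+i)t)v: X_1 = e^(3t)(cos(t)·(1,0) + sin(t)·(-2,-1)), X_2 = e^(3t)(sin(t)·(1,0) - cos(t)·(-2,-1)).
General solution: C_1X_1 + C_2X_2.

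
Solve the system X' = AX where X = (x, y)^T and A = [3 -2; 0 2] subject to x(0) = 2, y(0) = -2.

Coefficient matrix A = [[3, -2], [0, 2]].
Characteristic polynomial det(A - λI) = λ^2 - 5λ + 6 = 0.
Eigenvalues λ = 3, 2.
For λ=3: (A-λI) row 1 is [0, -2], so an eigenvector is (-1, 0).
For λ=2: (A-λI) row 1 is [1, -2], so an eigenvector is (-2, -1).
General solution: K_1e^(3t)(-1,0) + K_2e^(2t)(-2,-1).
Applying x(0)=2, y(0)=-2 gives K_1=-6, K_2=2.

x(t) = 6e^(3t) - 4e^(2t), y(t) = -2e^(2t)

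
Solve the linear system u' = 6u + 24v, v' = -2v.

Coefficient matrix A = [[6, 24], [0, -2]].
Characteristic polynomial det(A - λI) = λ^2 - 4λ - 12 = 0.
Eigenvalues λ = -2, 6.
For λ=-2: (A-λI) row 1 is [8, 24], so an eigenvector is (-3, 1).
For λ=6: (A-λI) row 1 is [0, 24], so an eigenvector is (1, 0).
General solution: c_1e^(-2t)(-3,1) + c_2e^(6t)(1,0).

u(t) = -3c_1e^(-2t) + c_2e^(6t), v(t) = c_1e^(-2t)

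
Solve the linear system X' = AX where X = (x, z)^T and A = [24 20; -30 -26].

Coefficient matrix A = [[24, 20], [-30, -26]].
Characteristic polynomial det(A - λI) = λ^2 + 2λ - 24 = 0.
Eigenvalues λ = 4, -6.
For λ=4: (A-λI) row 1 is [20, 20], so an eigenvector is (1, -1).
For λ=-6: (A-λI) row 1 is [30, 20], so an eigenvector is (-2, 3).
General solution: c_1e^(4t)(1,-1) + c_2e^(-6t)(-2,3).

x(t) = c_1e^(4t) - 2c_2e^(-6t), z(t) = -c_1e^(4t) + 3c_2e^(-6t)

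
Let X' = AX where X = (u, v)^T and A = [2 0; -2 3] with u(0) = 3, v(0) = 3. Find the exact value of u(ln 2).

A = [[2,0],[-2,3]]; eigenvalues λ = 3, 2.
Eigenvectors: (0,1) for λ=3, (-1,-2) for λ=2.
From the initial condition, c_1 = -3, c_2 = -3.
u(ln 2) = (-3)(2^3)(0) + (-3)(2^2)(-1) = 12.

12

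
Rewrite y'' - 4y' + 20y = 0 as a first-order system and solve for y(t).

Let x_1 = y, x_2 = y'. Then x_1' = x_2 and x_2' = -20x_1 + 4x_2.
A = [[0,1],[-20,4]]; det(A-λI) = λ^2 - 4λ + 20.
Eigenvalues λ = 2 ± 4i.

y(t) = C_1e^(2t)cos(4t) + C_2e^(2t)sin(4t)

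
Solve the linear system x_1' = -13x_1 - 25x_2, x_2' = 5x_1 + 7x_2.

Coefficient matrix A = [[-13, -25], [5, 7]].
Characteristic polynomial det(A - λI) = λ^2 + 6λ + 34 = 0.
Eigenvalues λ = -3 ± 5i (complex conjugate pair).
For λ=-3+5i: an eigenvector is (-1,0) - i(2,-1) = (-1 - 2i, 0 + i).
A real fundamental pair from Re and Im of e^((-3+5i)t)v: X_1 = e^(-3t)(cos(5t)·(-1,0) + sin(5t)·(2,-1)), X_2 = e^(-3t)(sin(5t)·(-1,0) - cos(5t)·(2,-1)).
General solution: K_1X_1 + K_2X_2.

x_1(t) = 2K_1e^(-3t)sin(5t) - K_1e^(-3t)cos(5t) - K_2e^(-3t)sin(5t) - 2K_2e^(-3t)cos(5t), x_2(t) = -K_1e^(-3t)sin(5t) + K_2e^(-3t)cos(5t)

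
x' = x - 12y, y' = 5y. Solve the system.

Coefficient matrix A = [[1, -12], [0, 5]].
Characteristic polynomial det(A - λI) = λ^2 - 6λ + 5 = 0.
Eigenvalues λ = 1, 5.
For λ=1: (A-λI) row 1 is [0, -12], so an eigenvector is (-1, 0).
For λ=5: (A-λI) row 1 is [-4, -12], so an eigenvector is (-3, 1).
General solution: C_1e^(t)(-1,0) + C_2e^(5t)(-3,1).

x(t) = -C_1e^(t) - 3C_2e^(5t), y(t) = C_2e^(5t)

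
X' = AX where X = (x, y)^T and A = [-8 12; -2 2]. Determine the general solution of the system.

Coefficient matrix A = [[-8, 12], [-2, 2]].
Characteristic polynomial det(A - λI) = λ^2 + 6λ + 8 = 0.
Eigenvalues λ = -4, -2.
For λ=-4: (A-λI) row 1 is [-4, 12], so an eigenvector is (-3, -1).
For λ=-2: (A-λI) row 1 is [-6, 12], so an eigenvector is (2, 1).
General solution: K_1e^(-4t)(-3,-1) + K_2e^(-2t)(2,1).

x(t) = -3K_1e^(-4t) + 2K_2e^(-2t), y(t) = -K_1e^(-4t) + K_2e^(-2t)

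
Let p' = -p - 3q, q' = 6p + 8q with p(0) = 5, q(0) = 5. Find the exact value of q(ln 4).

20240

A = [[-1,-3],[6,8]]; eigenvalues λ = 5, 2.
Eigenvectors: (-1,2) for λ=5, (1,-1) for λ=2.
From the initial condition, c_1 = 10, c_2 = 15.
q(ln 4) = (10)(4^5)(2) + (15)(4^2)(-1) = 20240.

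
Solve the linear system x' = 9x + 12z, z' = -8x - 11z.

x(t) = -c_1e^(-3t) + 3c_2e^(t), z(t) = c_1e^(-3t) - 2c_2e^(t)

Coefficient matrix A = [[9, 12], [-8, -11]].
Characteristic polynomial det(A - λI) = λ^2 + 2λ - 3 = 0.
Eigenvalues λ = -3, 1.
For λ=-3: (A-λI) row 1 is [12, 12], so an eigenvector is (-1, 1).
For λ=1: (A-λI) row 1 is [8, 12], so an eigenvector is (3, -2).
General solution: c_1e^(-3t)(-1,1) + c_2e^(t)(3,-2).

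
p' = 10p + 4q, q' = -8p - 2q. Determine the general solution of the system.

Coefficient matrix A = [[10, 4], [-8, -2]].
Characteristic polynomial det(A - λI) = λ^2 - 8λ + 12 = 0.
Eigenvalues λ = 2, 6.
For λ=2: (A-λI) row 1 is [8, 4], so an eigenvector is (1, -2).
For λ=6: (A-λI) row 1 is [4, 4], so an eigenvector is (1, -1).
General solution: C_1e^(2t)(1,-2) + C_2e^(6t)(1,-1).

p(t) = C_1e^(2t) + C_2e^(6t), q(t) = -2C_1e^(2t) - C_2e^(6t)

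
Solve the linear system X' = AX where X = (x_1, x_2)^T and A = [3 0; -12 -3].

x_1(t) = -K_1e^(3t), x_2(t) = 2K_1e^(3t) - K_2e^(-3t)

Coefficient matrix A = [[3, 0], [-12, -3]].
Characteristic polynomial det(A - λI) = λ^2 - 9 = 0.
Eigenvalues λ = 3, -3.
For λ=3: (A-λI) row 2 is [-12, -6], so an eigenvector is (-1, 2).
For λ=-3: (A-λI) row 1 is [6, 0], so an eigenvector is (0, -1).
General solution: K_1e^(3t)(-1,2) + K_2e^(-3t)(0,-1).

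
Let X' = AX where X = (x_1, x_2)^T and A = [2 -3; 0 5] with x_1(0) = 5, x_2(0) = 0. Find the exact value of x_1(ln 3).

A = [[2,-3],[0,5]]; eigenvalues λ = 2, 5.
Eigenvectors: (1,0) for λ=2, (1,-1) for λ=5.
From the initial condition, c_1 = 5, c_2 = 0.
x_1(ln 3) = (5)(3^2)(1) + (0)(3^5)(1) = 45.

45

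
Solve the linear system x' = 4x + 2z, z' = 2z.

x(t) = -c_1e^(4t) + c_2e^(2t), z(t) = -c_2e^(2t)

Coefficient matrix A = [[4, 2], [0, 2]].
Characteristic polynomial det(A - λI) = λ^2 - 6λ + 8 = 0.
Eigenvalues λ = 4, 2.
For λ=4: (A-λI) row 1 is [0, 2], so an eigenvector is (-1, 0).
For λ=2: (A-λI) row 1 is [2, 2], so an eigenvector is (1, -1).
General solution: c_1e^(4t)(-1,0) + c_2e^(2t)(1,-1).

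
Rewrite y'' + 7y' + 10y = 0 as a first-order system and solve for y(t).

y(t) = C_1e^(-5t) + C_2e^(-2t)

Let x_1 = y, x_2 = y'. Then x_1' = x_2 and x_2' = -10x_1 - 7x_2.
A = [[0,1],[-10,-7]]; det(A-λI) = λ^2 + 7λ + 10.
Eigenvalues λ = -5, -2 with eigenvectors (1,-5), (1,-2).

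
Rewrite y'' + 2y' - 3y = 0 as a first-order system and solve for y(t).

Let x_1 = y, x_2 = y'. Then x_1' = x_2 and x_2' = 3x_1 - 2x_2.
A = [[0,1],[3,-2]]; det(A-λI) = λ^2 + 2λ - 3.
Eigenvalues λ = -3, 1 with eigenvectors (1,-3), (1,1).

y(t) = K_1e^(-3t) + K_2e^(t)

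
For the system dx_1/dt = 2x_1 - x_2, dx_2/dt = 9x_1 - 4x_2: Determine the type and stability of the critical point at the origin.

stable improper node

A = [[2,-1],[9,-4]]; det(A-λI) = λ^2 + 2λ + 1.
repeated λ = -1 with a single eigenvector.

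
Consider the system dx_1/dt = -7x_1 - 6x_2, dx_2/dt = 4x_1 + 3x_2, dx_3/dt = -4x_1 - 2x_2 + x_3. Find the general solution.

x_1(t) = -C_2e^(-t) + 3C_3e^(-3t), x_2(t) = C_2e^(-t) - 2C_3e^(-3t), x_3(t) = C_1e^(t) - C_2e^(-t) + 2C_3e^(-3t)

Coefficient matrix A = [[-7, -6, 0], [4, 3, 0], [-4, -2, 1]].
det(A - λI) = 0 gives eigenvalues λ = 1, -1, -3.
For λ=1: eigenvector (0,0,1).
For λ=-1: eigenvector (-1,1,-1).
For λ=-3: eigenvector (3,-2,2).
General solution: C_1e^(t)(0,0,1) + C_2e^(-t)(-1,1,-1) + C_3e^(-3t)(3,-2,2).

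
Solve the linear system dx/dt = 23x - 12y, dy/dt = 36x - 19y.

x(t) = -K_1e^(-t) - 2K_2e^(5t), y(t) = -2K_1e^(-t) - 3K_2e^(5t)

Coefficient matrix A = [[23, -12], [36, -19]].
Characteristic polynomial det(A - λI) = λ^2 - 4λ - 5 = 0.
Eigenvalues λ = -1, 5.
For λ=-1: (A-λI) row 1 is [24, -12], so an eigenvector is (-1, -2).
For λ=5: (A-λI) row 1 is [18, -12], so an eigenvector is (-2, -3).
General solution: K_1e^(-t)(-1,-2) + K_2e^(5t)(-2,-3).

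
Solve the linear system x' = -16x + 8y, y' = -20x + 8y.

Coefficient matrix A = [[-16, 8], [-20, 8]].
Characteristic polynomial det(A - λI) = λ^2 + 8λ + 32 = 0.
Eigenvalues λ = -4 ± 4i (complex conjugate pair).
For λ=-4+4i: an eigenvector is (-1,-1) - i(1,2) = (-1 - i, -1 - 2i).
A real fundamental pair from Re and Im of e^((-4+4i)t)v: X_1 = e^(-4t)(cos(4t)·(-1,-1) + sin(4t)·(1,2)), X_2 = e^(-4t)(sin(4t)·(-1,-1) - cos(4t)·(1,2)).
General solution: c_1X_1 + c_2X_2.

x(t) = c_1e^(-4t)sin(4t) - c_1e^(-4t)cos(4t) - c_2e^(-4t)sin(4t) - c_2e^(-4t)cos(4t), y(t) = 2c_1e^(-4t)sin(4t) - c_1e^(-4t)cos(4t) - c_2e^(-4t)sin(4t) - 2c_2e^(-4t)cos(4t)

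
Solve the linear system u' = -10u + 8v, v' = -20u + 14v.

u(t) = K_1e^(2t)sin(4t) - K_1e^(2t)cos(4t) - K_2e^(2t)sin(4t) - K_2e^(2t)cos(4t), v(t) = 2K_1e^(2t)sin(4t) - K_1e^(2t)cos(4t) - K_2e^(2t)sin(4t) - 2K_2e^(2t)cos(4t)

Coefficient matrix A = [[-10, 8], [-20, 14]].
Characteristic polynomial det(A - λI) = λ^2 - 4λ + 20 = 0.
Eigenvalues λ = 2 ± 4i (complex conjugate pair).
For λ=2+4i: an eigenvector is (-1,-1) - i(1,2) = (-1 - i, -1 - 2i).
A real fundamental pair from Re and Im of e^((2+4i)t)v: X_1 = e^(2t)(cos(4t)·(-1,-1) + sin(4t)·(1,2)), X_2 = e^(2t)(sin(4t)·(-1,-1) - cos(4t)·(1,2)).
General solution: K_1X_1 + K_2X_2.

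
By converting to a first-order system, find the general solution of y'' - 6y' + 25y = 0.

Let x_1 = y, x_2 = y'. Then x_1' = x_2 and x_2' = -25x_1 + 6x_2.
A = [[0,1],[-25,6]]; det(A-λI) = λ^2 - 6λ + 25.
Eigenvalues λ = 3 ± 4i.

y(t) = c_1e^(3t)cos(4t) + c_2e^(3t)sin(4t)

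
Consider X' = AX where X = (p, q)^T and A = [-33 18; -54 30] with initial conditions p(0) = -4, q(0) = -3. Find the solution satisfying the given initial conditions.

p(t) = 6e^(3t) - 10e^(-6t), q(t) = 12e^(3t) - 15e^(-6t)

Coefficient matrix A = [[-33, 18], [-54, 30]].
Characteristic polynomial det(A - λI) = λ^2 + 3λ - 18 = 0.
Eigenvalues λ = 3, -6.
For λ=3: (A-λI) row 1 is [-36, 18], so an eigenvector is (-1, -2).
For λ=-6: (A-λI) row 1 is [-27, 18], so an eigenvector is (-2, -3).
General solution: c_1e^(3t)(-1,-2) + c_2e^(-6t)(-2,-3).
Applying p(0)=-4, q(0)=-3 gives c_1=-6, c_2=5.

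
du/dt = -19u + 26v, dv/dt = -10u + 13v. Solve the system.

Coefficient matrix A = [[-19, 26], [-10, 13]].
Characteristic polynomial det(A - λI) = λ^2 + 6λ + 13 = 0.
Eigenvalues λ = -3 ± 2i (complex conjugate pair).
For λ=-3+2i: an eigenvector is (2,1) - i(-3,-2) = (2 + 3i, 1 + 2i).
A real fundamental pair from Re and Im of e^((-3+2i)t)v: X_1 = e^(-3t)(cos(2t)·(2,1) + sin(2t)·(-3,-2)), X_2 = e^(-3t)(sin(2t)·(2,1) - cos(2t)·(-3,-2)).
General solution: c_1X_1 + c_2X_2.

u(t) = -3c_1e^(-3t)sin(2t) + 2c_1e^(-3t)cos(2t) + 2c_2e^(-3t)sin(2t) + 3c_2e^(-3t)cos(2t), v(t) = -2c_1e^(-3t)sin(2t) + c_1e^(-3t)cos(2t) + c_2e^(-3t)sin(2t) + 2c_2e^(-3t)cos(2t)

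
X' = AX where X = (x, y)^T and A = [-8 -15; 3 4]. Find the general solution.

Coefficient matrix A = [[-8, -15], [3, 4]].
Characteristic polynomial det(A - λI) = λ^2 + 4λ + 13 = 0.
Eigenvalues λ = -2 ± 3i (complex conjugate pair).
For λ=-2+3i: an eigenvector is (2,-1) - i(1,0) = (2 - i, -1).
A real fundamental pair from Re and Im of e^((-2+3i)t)v: X_1 = e^(-2t)(cos(3t)·(2,-1) + sin(3t)·(1,0)), X_2 = e^(-2t)(sin(3t)·(2,-1) - cos(3t)·(1,0)).
General solution: C_1X_1 + C_2X_2.

x(t) = C_1e^(-2t)sin(3t) + 2C_1e^(-2t)cos(3t) + 2C_2e^(-2t)sin(3t) - C_2e^(-2t)cos(3t), y(t) = -C_1e^(-2t)cos(3t) - C_2e^(-2t)sin(3t)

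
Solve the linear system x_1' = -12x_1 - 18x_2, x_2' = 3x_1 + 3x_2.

x_1(t) = 3K_1e^(-6t) - 2K_2e^(-3t), x_2(t) = -K_1e^(-6t) + K_2e^(-3t)

Coefficient matrix A = [[-12, -18], [3, 3]].
Characteristic polynomial det(A - λI) = λ^2 + 9λ + 18 = 0.
Eigenvalues λ = -6, -3.
For λ=-6: (A-λI) row 1 is [-6, -18], so an eigenvector is (3, -1).
For λ=-3: (A-λI) row 1 is [-9, -18], so an eigenvector is (-2, 1).
General solution: K_1e^(-6t)(3,-1) + K_2e^(-3t)(-2,1).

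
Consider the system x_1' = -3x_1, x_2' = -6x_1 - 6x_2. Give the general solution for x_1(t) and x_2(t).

Coefficient matrix A = [[-3, 0], [-6, -6]].
Characteristic polynomial det(A - λI) = λ^2 + 9λ + 18 = 0.
Eigenvalues λ = -6, -3.
For λ=-6: (A-λI) row 1 is [3, 0], so an eigenvector is (0, 1).
For λ=-3: (A-λI) row 2 is [-6, -3], so an eigenvector is (1, -2).
General solution: c_1e^(-6t)(0,1) + c_2e^(-3t)(1,-2).

x_1(t) = c_2e^(-3t), x_2(t) = c_1e^(-6t) - 2c_2e^(-3t)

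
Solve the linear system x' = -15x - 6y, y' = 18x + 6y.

x(t) = c_1e^(-3t) + 2c_2e^(-6t), y(t) = -2c_1e^(-3t) - 3c_2e^(-6t)

Coefficient matrix A = [[-15, -6], [18, 6]].
Characteristic polynomial det(A - λI) = λ^2 + 9λ + 18 = 0.
Eigenvalues λ = -3, -6.
For λ=-3: (A-λI) row 1 is [-12, -6], so an eigenvector is (1, -2).
For λ=-6: (A-λI) row 1 is [-9, -6], so an eigenvector is (2, -3).
General solution: c_1e^(-3t)(1,-2) + c_2e^(-6t)(2,-3).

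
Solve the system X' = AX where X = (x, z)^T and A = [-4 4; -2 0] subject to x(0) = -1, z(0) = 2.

x(t) = 5e^(-2t)sin(2t) - e^(-2t)cos(2t), z(t) = 3e^(-2t)sin(2t) + 2e^(-2t)cos(2t)

Coefficient matrix A = [[-4, 4], [-2, 0]].
Characteristic polynomial det(A - λI) = λ^2 + 4λ + 8 = 0.
Eigenvalues λ = -2 ± 2i (complex conjugate pair).
For λ=-2+2i: an eigenvector is (-1,0) - i(1,1) = (-1 - i, 0 - i).
A real fundamental pair from Re and Im of e^((-2+2i)t)v: X_1 = e^(-2t)(cos(2t)·(-1,0) + sin(2t)·(1,1)), X_2 = e^(-2t)(sin(2t)·(-1,0) - cos(2t)·(1,1)).
General solution: K_1X_1 + K_2X_2.
Applying x(0)=-1, z(0)=2 gives K_1=3, K_2=-2.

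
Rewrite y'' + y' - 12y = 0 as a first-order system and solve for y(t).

y(t) = c_1e^(-4t) + c_2e^(3t)

Let x_1 = y, x_2 = y'. Then x_1' = x_2 and x_2' = 12x_1 - x_2.
A = [[0,1],[12,-1]]; det(A-λI) = λ^2 + λ - 12.
Eigenvalues λ = -4, 3 with eigenvectors (1,-4), (1,3).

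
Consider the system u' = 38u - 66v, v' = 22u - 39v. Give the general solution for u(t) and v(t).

Coefficient matrix A = [[38, -66], [22, -39]].
Characteristic polynomial det(A - λI) = λ^2 + λ - 30 = 0.
Eigenvalues λ = -6, 5.
For λ=-6: (A-λI) row 1 is [44, -66], so an eigenvector is (-3, -2).
For λ=5: (A-λI) row 1 is [33, -66], so an eigenvector is (2, 1).
General solution: K_1e^(-6t)(-3,-2) + K_2e^(5t)(2,1).

u(t) = -3K_1e^(-6t) + 2K_2e^(5t), v(t) = -2K_1e^(-6t) + K_2e^(5t)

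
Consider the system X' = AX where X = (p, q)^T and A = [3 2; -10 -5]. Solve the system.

Coefficient matrix A = [[3, 2], [-10, -5]].
Characteristic polynomial det(A - λI) = λ^2 + 2λ + 5 = 0.
Eigenvalues λ = -1 ± 2i (complex conjugate pair).
For λ=-1+2i: an eigenvector is (0,1) - i(1,-2) = (0 - i, 1 + 2i).
A real fundamental pair from Re and Im of e^((-1+2i)t)v: X_1 = e^(-t)(cos(2t)·(0,1) + sin(2t)·(1,-2)), X_2 = e^(-t)(sin(2t)·(0,1) - cos(2t)·(1,-2)).
General solution: c_1X_1 + c_2X_2.

p(t) = c_1e^(-t)sin(2t) - c_2e^(-t)cos(2t), q(t) = -2c_1e^(-t)sin(2t) + c_1e^(-t)cos(2t) + c_2e^(-t)sin(2t) + 2c_2e^(-t)cos(2t)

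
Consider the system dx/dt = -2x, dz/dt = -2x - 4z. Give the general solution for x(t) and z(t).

Coefficient matrix A = [[-2, 0], [-2, -4]].
Characteristic polynomial det(A - λI) = λ^2 + 6λ + 8 = 0.
Eigenvalues λ = -2, -4.
For λ=-2: (A-λI) row 2 is [-2, -2], so an eigenvector is (-1, 1).
For λ=-4: (A-λI) row 1 is [2, 0], so an eigenvector is (0, -1).
General solution: c_1e^(-2t)(-1,1) + c_2e^(-4t)(0,-1).

x(t) = -c_1e^(-2t), z(t) = c_1e^(-2t) - c_2e^(-4t)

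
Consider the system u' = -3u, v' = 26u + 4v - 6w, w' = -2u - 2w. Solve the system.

u(t) = K_1e^(-3t), v(t) = -2K_1e^(-3t) + K_2e^(4t) + K_3e^(-2t), w(t) = 2K_1e^(-3t) + K_3e^(-2t)

Coefficient matrix A = [[-3, 0, 0], [26, 4, -6], [-2, 0, -2]].
det(A - λI) = 0 gives eigenvalues λ = -3, 4, -2.
For λ=-3: eigenvector (1,-2,2).
For λ=4: eigenvector (0,1,0).
For λ=-2: eigenvector (0,1,1).
General solution: K_1e^(-3t)(1,-2,2) + K_2e^(4t)(0,1,0) + K_3e^(-2t)(0,1,1).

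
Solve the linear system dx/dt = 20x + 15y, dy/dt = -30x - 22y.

x(t) = c_1e^(-t)sin(3t) - 2c_1e^(-t)cos(3t) - 2c_2e^(-t)sin(3t) - c_2e^(-t)cos(3t), y(t) = -c_1e^(-t)sin(3t) + 3c_1e^(-t)cos(3t) + 3c_2e^(-t)sin(3t) + c_2e^(-t)cos(3t)

Coefficient matrix A = [[20, 15], [-30, -22]].
Characteristic polynomial det(A - λI) = λ^2 + 2λ + 10 = 0.
Eigenvalues λ = -1 ± 3i (complex conjugate pair).
For λ=-1+3i: an eigenvector is (-2,3) - i(1,-1) = (-2 - i, 3 + i).
A real fundamental pair from Re and Im of e^((-1+3i)t)v: X_1 = e^(-t)(cos(3t)·(-2,3) + sin(3t)·(1,-1)), X_2 = e^(-t)(sin(3t)·(-2,3) - cos(3t)·(1,-1)).
General solution: c_1X_1 + c_2X_2.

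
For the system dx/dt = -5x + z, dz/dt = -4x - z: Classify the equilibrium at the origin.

A = [[-5,1],[-4,-1]]; det(A-λI) = λ^2 + 6λ + 9.
repeated λ = -3 with a single eigenvector.

stable improper node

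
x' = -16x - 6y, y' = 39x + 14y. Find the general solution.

x(t) = c_1e^(-t)sin(3t) + c_1e^(-t)cos(3t) + c_2e^(-t)sin(3t) - c_2e^(-t)cos(3t), y(t) = -2c_1e^(-t)sin(3t) - 3c_1e^(-t)cos(3t) - 3c_2e^(-t)sin(3t) + 2c_2e^(-t)cos(3t)

Coefficient matrix A = [[-16, -6], [39, 14]].
Characteristic polynomial det(A - λI) = λ^2 + 2λ + 10 = 0.
Eigenvalues λ = -1 ± 3i (complex conjugate pair).
For λ=-1+3i: an eigenvector is (1,-3) - i(1,-2) = (1 - i, -3 + 2i).
A real fundamental pair from Re and Im of e^((-1+3i)t)v: X_1 = e^(-t)(cos(3t)·(1,-3) + sin(3t)·(1,-2)), X_2 = e^(-t)(sin(3t)·(1,-3) - cos(3t)·(1,-2)).
General solution: c_1X_1 + c_2X_2.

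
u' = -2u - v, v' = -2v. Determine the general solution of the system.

u(t) = c_1e^(-2t) + c_2te^(-2t) + c_2e^(-2t), v(t) = -c_2e^(-2t)

Coefficient matrix A = [[-2, -1], [0, -2]].
Characteristic polynomial det(A - λI) = λ^2 + 4λ + 4 = 0.
Single eigenvalue λ = -2 with algebraic multiplicity 2.
Eigenvector v = (1,0); generalized eigenvector w with (A-λI)w=v is (1,-1).
General solution: e^(-2t)[c_1·v + c_2·(t·v + w)].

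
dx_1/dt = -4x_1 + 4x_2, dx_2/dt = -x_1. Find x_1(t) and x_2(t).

x_1(t) = 2c_1e^(-2t) + 2c_2te^(-2t) + 3c_2e^(-2t), x_2(t) = c_1e^(-2t) + c_2te^(-2t) + 2c_2e^(-2t)

Coefficient matrix A = [[-4, 4], [-1, 0]].
Characteristic polynomial det(A - λI) = λ^2 + 4λ + 4 = 0.
Single eigenvalue λ = -2 with algebraic multiplicity 2.
Eigenvector v = (2,1); generalized eigenvector w with (A-λI)w=v is (3,2).
General solution: e^(-2t)[c_1·v + c_2·(t·v + w)].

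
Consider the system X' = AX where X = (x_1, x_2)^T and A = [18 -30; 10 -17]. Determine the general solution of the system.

x_1(t) = -2K_1e^(3t) + 3K_2e^(-2t), x_2(t) = -K_1e^(3t) + 2K_2e^(-2t)

Coefficient matrix A = [[18, -30], [10, -17]].
Characteristic polynomial det(A - λI) = λ^2 - λ - 6 = 0.
Eigenvalues λ = 3, -2.
For λ=3: (A-λI) row 1 is [15, -30], so an eigenvector is (-2, -1).
For λ=-2: (A-λI) row 1 is [20, -30], so an eigenvector is (3, 2).
General solution: K_1e^(3t)(-2,-1) + K_2e^(-2t)(3,2).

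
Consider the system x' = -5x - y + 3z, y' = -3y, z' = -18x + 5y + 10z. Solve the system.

x(t) = C_1e^(t) + C_2e^(-3t) + C_3e^(4t), y(t) = C_2e^(-3t), z(t) = 2C_1e^(t) + C_2e^(-3t) + 3C_3e^(4t)

Coefficient matrix A = [[-5, -1, 3], [0, -3, 0], [-18, 5, 10]].
det(A - λI) = 0 gives eigenvalues λ = 1, -3, 4.
For λ=1: eigenvector (1,0,2).
For λ=-3: eigenvector (1,1,1).
For λ=4: eigenvector (1,0,3).
General solution: C_1e^(t)(1,0,2) + C_2e^(-3t)(1,1,1) + C_3e^(4t)(1,0,3).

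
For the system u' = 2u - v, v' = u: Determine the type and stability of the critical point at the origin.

unstable improper node

A = [[2,-1],[1,0]]; det(A-λI) = λ^2 - 2λ + 1.
repeated λ = 1 with a single eigenvector.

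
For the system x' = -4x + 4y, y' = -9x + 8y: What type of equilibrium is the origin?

unstable improper node

A = [[-4,4],[-9,8]]; det(A-λI) = λ^2 - 4λ + 4.
repeated λ = 2 with a single eigenvector.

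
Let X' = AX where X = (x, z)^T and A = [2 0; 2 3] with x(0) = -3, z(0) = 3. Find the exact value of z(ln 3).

A = [[2,0],[2,3]]; eigenvalues λ = 3, 2.
Eigenvectors: (0,-1) for λ=3, (-1,2) for λ=2.
From the initial condition, c_1 = 3, c_2 = 3.
z(ln 3) = (3)(3^3)(-1) + (3)(3^2)(2) = -27.

-27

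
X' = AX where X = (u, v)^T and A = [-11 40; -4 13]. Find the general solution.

u(t) = c_1e^(t)sin(4t) + 3c_1e^(t)cos(4t) + 3c_2e^(t)sin(4t) - c_2e^(t)cos(4t), v(t) = c_1e^(t)cos(4t) + c_2e^(t)sin(4t)

Coefficient matrix A = [[-11, 40], [-4, 13]].
Characteristic polynomial det(A - λI) = λ^2 - 2λ + 17 = 0.
Eigenvalues λ = 1 ± 4i (complex conjugate pair).
For λ=1+4i: an eigenvector is (3,1) - i(1,0) = (3 - i, 1).
A real fundamental pair from Re and Im of e^((1+4i)t)v: X_1 = e^(t)(cos(4t)·(3,1) + sin(4t)·(1,0)), X_2 = e^(t)(sin(4t)·(3,1) - cos(4t)·(1,0)).
General solution: c_1X_1 + c_2X_2.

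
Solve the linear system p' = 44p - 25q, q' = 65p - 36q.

Coefficient matrix A = [[44, -25], [65, -36]].
Characteristic polynomial det(A - λI) = λ^2 - 8λ + 41 = 0.
Eigenvalues λ = 4 ± 5i (complex conjugate pair).
For λ=4+5i: an eigenvector is (-2,-3) - i(-1,-2) = (-2 + i, -3 + 2i).
A real fundamental pair from Re and Im of e^((4+5i)t)v: X_1 = e^(4t)(cos(5t)·(-2,-3) + sin(5t)·(-1,-2)), X_2 = e^(4t)(sin(5t)·(-2,-3) - cos(5t)·(-1,-2)).
General solution: C_1X_1 + C_2X_2.

p(t) = -C_1e^(4t)sin(5t) - 2C_1e^(4t)cos(5t) - 2C_2e^(4t)sin(5t) + C_2e^(4t)cos(5t), q(t) = -2C_1e^(4t)sin(5t) - 3C_1e^(4t)cos(5t) - 3C_2e^(4t)sin(5t) + 2C_2e^(4t)cos(5t)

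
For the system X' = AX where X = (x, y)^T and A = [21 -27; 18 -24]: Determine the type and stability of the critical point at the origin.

saddle

A = [[21,-27],[18,-24]]; det(A-λI) = λ^2 + 3λ - 18.
λ = -6, 3: opposite signs.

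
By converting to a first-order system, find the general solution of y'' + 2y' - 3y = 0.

y(t) = K_1e^(t) + K_2e^(-3t)

Let x_1 = y, x_2 = y'. Then x_1' = x_2 and x_2' = 3x_1 - 2x_2.
A = [[0,1],[3,-2]]; det(A-λI) = λ^2 + 2λ - 3.
Eigenvalues λ = 1, -3 with eigenvectors (1,1), (1,-3).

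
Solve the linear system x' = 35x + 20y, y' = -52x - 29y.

Coefficient matrix A = [[35, 20], [-52, -29]].
Characteristic polynomial det(A - λI) = λ^2 - 6λ + 25 = 0.
Eigenvalues λ = 3 ± 4i (complex conjugate pair).
For λ=3+4i: an eigenvector is (-1,2) - i(2,-3) = (-1 - 2i, 2 + 3i).
A real fundamental pair from Re and Im of e^((3+4i)t)v: X_1 = e^(3t)(cos(4t)·(-1,2) + sin(4t)·(2,-3)), X_2 = e^(3t)(sin(4t)·(-1,2) - cos(4t)·(2,-3)).
General solution: K_1X_1 + K_2X_2.

x(t) = 2K_1e^(3t)sin(4t) - K_1e^(3t)cos(4t) - K_2e^(3t)sin(4t) - 2K_2e^(3t)cos(4t), y(t) = -3K_1e^(3t)sin(4t) + 2K_1e^(3t)cos(4t) + 2K_2e^(3t)sin(4t) + 3K_2e^(3t)cos(4t)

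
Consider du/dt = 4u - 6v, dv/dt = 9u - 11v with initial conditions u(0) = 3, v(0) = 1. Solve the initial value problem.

Coefficient matrix A = [[4, -6], [9, -11]].
Characteristic polynomial det(A - λI) = λ^2 + 7λ + 10 = 0.
Eigenvalues λ = -5, -2.
For λ=-5: (A-λI) row 1 is [9, -6], so an eigenvector is (2, 3).
For λ=-2: (A-λI) row 1 is [6, -6], so an eigenvector is (1, 1).
General solution: K_1e^(-5t)(2,3) + K_2e^(-2t)(1,1).
Applying u(0)=3, v(0)=1 gives K_1=-2, K_2=7.

u(t) = 7e^(-2t) - 4e^(-5t), v(t) = 7e^(-2t) - 6e^(-5t)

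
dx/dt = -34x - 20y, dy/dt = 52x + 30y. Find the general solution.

x(t) = -c_1e^(-2t)sin(4t) + 2c_1e^(-2t)cos(4t) + 2c_2e^(-2t)sin(4t) + c_2e^(-2t)cos(4t), y(t) = 2c_1e^(-2t)sin(4t) - 3c_1e^(-2t)cos(4t) - 3c_2e^(-2t)sin(4t) - 2c_2e^(-2t)cos(4t)

Coefficient matrix A = [[-34, -20], [52, 30]].
Characteristic polynomial det(A - λI) = λ^2 + 4λ + 20 = 0.
Eigenvalues λ = -2 ± 4i (complex conjugate pair).
For λ=-2+4i: an eigenvector is (2,-3) - i(-1,2) = (2 + i, -3 - 2i).
A real fundamental pair from Re and Im of e^((-2+4i)t)v: X_1 = e^(-2t)(cos(4t)·(2,-3) + sin(4t)·(-1,2)), X_2 = e^(-2t)(sin(4t)·(2,-3) - cos(4t)·(-1,2)).
General solution: c_1X_1 + c_2X_2.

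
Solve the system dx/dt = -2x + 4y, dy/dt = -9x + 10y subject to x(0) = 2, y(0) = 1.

Coefficient matrix A = [[-2, 4], [-9, 10]].
Characteristic polynomial det(A - λI) = λ^2 - 8λ + 16 = 0.
Single eigenvalue λ = 4 with algebraic multiplicity 2.
Eigenvector v = (2,3); generalized eigenvector w with (A-λI)w=v is (1,2).
General solution: e^(4t)[C_1·v + C_2·(t·v + w)].
Applying x(0)=2, y(0)=1 gives C_1=3, C_2=-4.

x(t) = -8te^(4t) + 2e^(4t), y(t) = -12te^(4t) + e^(4t)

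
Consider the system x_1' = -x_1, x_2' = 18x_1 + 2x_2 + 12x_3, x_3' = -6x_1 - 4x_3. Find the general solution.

Coefficient matrix A = [[-1, 0, 0], [18, 2, 12], [-6, 0, -4]].
det(A - λI) = 0 gives eigenvalues λ = -1, 2, -4.
For λ=-1: eigenvector (1,2,-2).
For λ=2: eigenvector (0,1,0).
For λ=-4: eigenvector (0,-2,1).
General solution: C_1e^(-t)(1,2,-2) + C_2e^(2t)(0,1,0) + C_3e^(-4t)(0,-2,1).

x_1(t) = C_1e^(-t), x_2(t) = 2C_1e^(-t) + C_2e^(2t) - 2C_3e^(-4t), x_3(t) = -2C_1e^(-t) + C_3e^(-4t)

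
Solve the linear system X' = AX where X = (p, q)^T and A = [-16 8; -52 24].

p(t) = -K_1e^(4t)sin(4t) + K_1e^(4t)cos(4t) + K_2e^(4t)sin(4t) + K_2e^(4t)cos(4t), q(t) = -3K_1e^(4t)sin(4t) + 2K_1e^(4t)cos(4t) + 2K_2e^(4t)sin(4t) + 3K_2e^(4t)cos(4t)

Coefficient matrix A = [[-16, 8], [-52, 24]].
Characteristic polynomial det(A - λI) = λ^2 - 8λ + 32 = 0.
Eigenvalues λ = 4 ± 4i (complex conjugate pair).
For λ=4+4i: an eigenvector is (1,2) - i(-1,-3) = (1 + i, 2 + 3i).
A real fundamental pair from Re and Im of e^((4+4i)t)v: X_1 = e^(4t)(cos(4t)·(1,2) + sin(4t)·(-1,-3)), X_2 = e^(4t)(sin(4t)·(1,2) - cos(4t)·(-1,-3)).
General solution: K_1X_1 + K_2X_2.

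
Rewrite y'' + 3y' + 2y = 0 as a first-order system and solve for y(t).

y(t) = C_1e^(-2t) + C_2e^(-t)

Let x_1 = y, x_2 = y'. Then x_1' = x_2 and x_2' = -2x_1 - 3x_2.
A = [[0,1],[-2,-3]]; det(A-λI) = λ^2 + 3λ + 2.
Eigenvalues λ = -2, -1 with eigenvectors (1,-2), (1,-1).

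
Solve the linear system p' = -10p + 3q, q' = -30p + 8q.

p(t) = -K_1e^(-t)sin(3t) + K_2e^(-t)cos(3t), q(t) = -3K_1e^(-t)sin(3t) - K_1e^(-t)cos(3t) - K_2e^(-t)sin(3t) + 3K_2e^(-t)cos(3t)

Coefficient matrix A = [[-10, 3], [-30, 8]].
Characteristic polynomial det(A - λI) = λ^2 + 2λ + 10 = 0.
Eigenvalues λ = -1 ± 3i (complex conjugate pair).
For λ=-1+3i: an eigenvector is (0,-1) - i(-1,-3) = (0 + i, -1 + 3i).
A real fundamental pair from Re and Im of e^((-1+3i)t)v: X_1 = e^(-t)(cos(3t)·(0,-1) + sin(3t)·(-1,-3)), X_2 = e^(-t)(sin(3t)·(0,-1) - cos(3t)·(-1,-3)).
General solution: K_1X_1 + K_2X_2.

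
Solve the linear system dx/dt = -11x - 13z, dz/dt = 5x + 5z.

x(t) = -3K_1e^(-3t)sin(t) + 2K_1e^(-3t)cos(t) + 2K_2e^(-3t)sin(t) + 3K_2e^(-3t)cos(t), z(t) = 2K_1e^(-3t)sin(t) - K_1e^(-3t)cos(t) - K_2e^(-3t)sin(t) - 2K_2e^(-3t)cos(t)

Coefficient matrix A = [[-11, -13], [5, 5]].
Characteristic polynomial det(A - λI) = λ^2 + 6λ + 10 = 0.
Eigenvalues λ = -3 ± i (complex conjugate pair).
For λ=-3+i: an eigenvector is (2,-1) - i(-3,2) = (2 + 3i, -1 - 2i).
A real fundamental pair from Re and Im of e^((-3+i)t)v: X_1 = e^(-3t)(cos(t)·(2,-1) + sin(t)·(-3,2)), X_2 = e^(-3t)(sin(t)·(2,-1) - cos(t)·(-3,2)).
General solution: K_1X_1 + K_2X_2.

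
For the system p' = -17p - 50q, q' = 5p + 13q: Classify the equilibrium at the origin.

stable spiral

A = [[-17,-50],[5,13]]; det(A-λI) = λ^2 + 4λ + 29.
λ = -2 ± 5i: negative real part.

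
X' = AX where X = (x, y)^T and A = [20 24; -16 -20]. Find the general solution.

Coefficient matrix A = [[20, 24], [-16, -20]].
Characteristic polynomial det(A - λI) = λ^2 - 16 = 0.
Eigenvalues λ = 4, -4.
For λ=4: (A-λI) row 1 is [16, 24], so an eigenvector is (-3, 2).
For λ=-4: (A-λI) row 1 is [24, 24], so an eigenvector is (-1, 1).
General solution: C_1e^(4t)(-3,2) + C_2e^(-4t)(-1,1).

x(t) = -3C_1e^(4t) - C_2e^(-4t), y(t) = 2C_1e^(4t) + C_2e^(-4t)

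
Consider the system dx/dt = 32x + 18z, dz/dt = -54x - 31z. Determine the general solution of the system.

Coefficient matrix A = [[32, 18], [-54, -31]].
Characteristic polynomial det(A - λI) = λ^2 - λ - 20 = 0.
Eigenvalues λ = 5, -4.
For λ=5: (A-λI) row 1 is [27, 18], so an eigenvector is (-2, 3).
For λ=-4: (A-λI) row 1 is [36, 18], so an eigenvector is (1, -2).
General solution: C_1e^(5t)(-2,3) + C_2e^(-4t)(1,-2).

x(t) = -2C_1e^(5t) + C_2e^(-4t), z(t) = 3C_1e^(5t) - 2C_2e^(-4t)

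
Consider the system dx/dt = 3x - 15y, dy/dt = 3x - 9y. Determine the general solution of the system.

x(t) = 2K_1e^(-3t)sin(3t) + K_1e^(-3t)cos(3t) + K_2e^(-3t)sin(3t) - 2K_2e^(-3t)cos(3t), y(t) = K_1e^(-3t)sin(3t) - K_2e^(-3t)cos(3t)

Coefficient matrix A = [[3, -15], [3, -9]].
Characteristic polynomial det(A - λI) = λ^2 + 6λ + 18 = 0.
Eigenvalues λ = -3 ± 3i (complex conjugate pair).
For λ=-3+3i: an eigenvector is (1,0) - i(2,1) = (1 - 2i, 0 - i).
A real fundamental pair from Re and Im of e^((-3+3i)t)v: X_1 = e^(-3t)(cos(3t)·(1,0) + sin(3t)·(2,1)), X_2 = e^(-3t)(sin(3t)·(1,0) - cos(3t)·(2,1)).
General solution: K_1X_1 + K_2X_2.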